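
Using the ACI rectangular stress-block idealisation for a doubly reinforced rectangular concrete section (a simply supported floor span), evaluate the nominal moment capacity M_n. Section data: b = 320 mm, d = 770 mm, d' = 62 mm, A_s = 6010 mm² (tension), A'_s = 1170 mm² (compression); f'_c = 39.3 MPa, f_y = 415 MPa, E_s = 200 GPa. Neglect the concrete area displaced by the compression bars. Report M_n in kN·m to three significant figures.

Assume both tension and compression steel yield.
Net tension couple steel: A_s − A'_s = 4840 mm².
a = (A_s − A'_s) f_y / (0.85 f'_c b) = 2008600/(0.85 × 39.3 × 320) = 187.90 mm.
c = a/β₁ = 187.90/0.769 = 244.34 mm; ε'_s = 0.003(c − d')/c = 0.0022 ≥ f_y/E_s = 0.0021, so compression steel does yield.
M_n = (A_s − A'_s) f_y (d − a/2) + A'_s f_y (d − d') = [2008600 × (770 − 93.95) + 485550 × (770 − 62)] × 10⁻⁶ = 1357.91 + 343.77 = 1701.68 kN·m.

M_n ≈ 1700 kN·m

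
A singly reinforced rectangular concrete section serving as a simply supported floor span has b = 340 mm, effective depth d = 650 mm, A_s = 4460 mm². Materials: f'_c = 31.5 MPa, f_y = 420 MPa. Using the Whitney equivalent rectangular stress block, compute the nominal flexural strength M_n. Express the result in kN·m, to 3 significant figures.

M_n ≈ 1020 kN·m

T = A_s f_y = 4460 × 420 = 1873200 N = 1873.2 kN.
From C = T: a = T/(0.85 f'_c b) = 1873200/(0.85 × 31.5 × 340) = 205.77 mm.
M_n = T(d − a/2) = 1873.2 kN × (650 − 102.885) mm = 1024.86 kN·m.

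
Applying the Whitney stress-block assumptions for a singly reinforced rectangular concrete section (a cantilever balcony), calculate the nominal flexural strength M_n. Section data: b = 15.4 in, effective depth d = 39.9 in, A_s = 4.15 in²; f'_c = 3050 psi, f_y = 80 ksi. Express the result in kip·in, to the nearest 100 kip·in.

T = A_s f_y = 4.15 × 80 = 332 kips.
a = T/(0.85 f'_c b) = 332/(0.85 × 3.05 × 15.4) = 8.316 in.
M_n = T(d − a/2) = 332 × (39.9 − 4.158) = 11866.3 kip·in.

M_n ≈ 11900 kip·in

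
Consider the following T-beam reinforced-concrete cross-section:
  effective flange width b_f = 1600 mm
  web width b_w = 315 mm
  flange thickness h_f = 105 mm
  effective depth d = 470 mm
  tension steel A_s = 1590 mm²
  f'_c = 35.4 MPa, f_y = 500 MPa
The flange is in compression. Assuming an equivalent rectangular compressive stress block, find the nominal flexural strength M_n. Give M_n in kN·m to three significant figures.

Tension: T = A_s f_y = 1590 × 500 = 795000 N.
Try a within the flange: a = T/(0.85 f'_c b_f) = 795000/(0.85 × 35.4 × 1600) = 16.51 mm.
Since a = 16.51 ≤ h_f = 105 mm, the stress block lies entirely in the flange; analyse as a rectangular beam of width b_f.
M_n = T(d − a/2) = 795000 × (470 − 8.255) = 367.09 × 10⁶ N·mm.
M_n = 367.09 kN·m.

M_n ≈ 367 kN·m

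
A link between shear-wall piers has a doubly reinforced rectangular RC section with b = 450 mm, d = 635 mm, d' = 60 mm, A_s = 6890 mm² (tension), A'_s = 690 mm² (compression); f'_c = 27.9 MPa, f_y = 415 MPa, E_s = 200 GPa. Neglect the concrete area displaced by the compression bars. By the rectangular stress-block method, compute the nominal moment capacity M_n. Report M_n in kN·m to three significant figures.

Assume both tension and compression steel yield.
Net tension couple steel: A_s − A'_s = 6200 mm².
a = (A_s − A'_s) f_y / (0.85 f'_c b) = 2573000/(0.85 × 27.9 × 450) = 241.10 mm.
c = a/β₁ = 241.10/0.85 = 283.65 mm; ε'_s = 0.003(c − d')/c = 0.0024 ≥ f_y/E_s = 0.0021, so compression steel does yield.
M_n = (A_s − A'_s) f_y (d − a/2) + A'_s f_y (d − d') = [2573000 × (635 − 120.55) + 286350 × (635 − 60)] × 10⁻⁶ = 1323.68 + 164.65 = 1488.33 kN·m.

M_n ≈ 1490 kN·m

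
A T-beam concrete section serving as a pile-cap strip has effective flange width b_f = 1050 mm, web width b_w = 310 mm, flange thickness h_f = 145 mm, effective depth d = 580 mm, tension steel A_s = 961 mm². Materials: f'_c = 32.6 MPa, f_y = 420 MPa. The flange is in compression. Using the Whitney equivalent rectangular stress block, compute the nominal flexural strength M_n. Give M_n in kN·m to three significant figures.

Tension: T = A_s f_y = 961 × 420 = 403620 N.
Try a within the flange: a = T/(0.85 f'_c b_f) = 403620/(0.85 × 32.6 × 1050) = 13.87 mm.
Since a = 13.87 ≤ h_f = 145 mm, the stress block lies entirely in the flange; analyse as a rectangular beam of width b_f.
M_n = T(d − a/2) = 403620 × (580 − 6.935) = 231.30 × 10⁶ N·mm.
M_n = 231.30 kN·m.

M_n ≈ 231 kN·m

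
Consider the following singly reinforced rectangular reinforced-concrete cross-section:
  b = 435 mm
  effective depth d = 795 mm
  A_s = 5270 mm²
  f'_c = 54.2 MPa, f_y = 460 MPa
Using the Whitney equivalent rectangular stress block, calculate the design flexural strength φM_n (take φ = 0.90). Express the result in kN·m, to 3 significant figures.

φM_n ≈ 1600 kN·m

T = A_s f_y = 5270 × 460 = 2424200 N = 2424.2 kN.
From C = T: a = T/(0.85 f'_c b) = 2424200/(0.85 × 54.2 × 435) = 120.97 mm.
M_n = T(d − a/2) = 2424.2 kN × (795 − 60.485) mm = 1780.61 kN·m.
φM_n = 0.90 × 1780.61 = 1602.55 kN·m.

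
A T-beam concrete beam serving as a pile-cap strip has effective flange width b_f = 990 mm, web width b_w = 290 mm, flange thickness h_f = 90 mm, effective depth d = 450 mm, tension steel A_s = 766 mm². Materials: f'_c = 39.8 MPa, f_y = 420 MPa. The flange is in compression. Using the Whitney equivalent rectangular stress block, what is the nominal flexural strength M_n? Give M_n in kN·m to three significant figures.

Tension: T = A_s f_y = 766 × 420 = 321720 N.
Try a within the flange: a = T/(0.85 f'_c b_f) = 321720/(0.85 × 39.8 × 990) = 9.61 mm.
Since a = 9.61 ≤ h_f = 90 mm, the stress block lies entirely in the flange; analyse as a rectangular beam of width b_f.
M_n = T(d − a/2) = 321720 × (450 − 4.805) = 143.23 × 10⁶ N·mm.
M_n = 143.23 kN·m.

M_n ≈ 143 kN·m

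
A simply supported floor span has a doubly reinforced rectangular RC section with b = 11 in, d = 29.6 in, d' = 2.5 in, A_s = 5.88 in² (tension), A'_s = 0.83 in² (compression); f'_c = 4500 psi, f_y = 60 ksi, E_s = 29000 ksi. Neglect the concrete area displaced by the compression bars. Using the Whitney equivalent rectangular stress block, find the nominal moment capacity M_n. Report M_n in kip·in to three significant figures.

Assume both steels yield.
a = (A_s − A'_s) f_y/(0.85 f'_c b) = (5.88 − 0.83) × 60/(0.85 × 4.5 × 11) = 7.201 in.
c = a/β₁ = 7.201/0.825 = 8.728 in; ε'_s = 0.003(c − d')/c = 0.0021 ≥ ε_y = 0.0021, so the compression steel yields.
M_n = (A_s − A'_s) f_y (d − a/2) + A'_s f_y (d − d') = 303 × (29.6 − 3.6005) + 49.8 × (29.6 − 2.5) = 7877.8 + 1349.6 = 9227.4 kip·in.

M_n ≈ 9230 kip·in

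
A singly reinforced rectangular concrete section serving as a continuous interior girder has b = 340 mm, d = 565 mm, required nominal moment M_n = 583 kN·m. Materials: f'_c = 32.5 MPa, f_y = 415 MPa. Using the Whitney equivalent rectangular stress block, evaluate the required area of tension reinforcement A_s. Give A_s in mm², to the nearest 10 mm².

A_s ≈ 2790 mm²

With M_n = 0.85 f'_c a b (d − a/2), solve the quadratic for a:
a = d − √(d² − 2M_n/(0.85 f'_c b)) = 565 − √(565² − 2 × 583×10⁶/(0.85 × 32.5 × 340)) = 123.32 mm.
A_s = 0.85 f'_c a b / f_y = 0.85 × 32.5 × 123.32 × 340 / 415 = 2791.0 mm².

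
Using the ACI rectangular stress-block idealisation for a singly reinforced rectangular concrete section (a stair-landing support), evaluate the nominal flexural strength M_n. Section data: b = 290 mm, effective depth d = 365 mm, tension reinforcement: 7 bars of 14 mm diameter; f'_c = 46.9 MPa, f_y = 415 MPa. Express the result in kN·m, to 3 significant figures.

A_s = 7 × 154 = 1078 mm².
T = A_s f_y = 1078 × 415 = 447370 N = 447.37 kN.
From C = T: a = T/(0.85 f'_c b) = 447370/(0.85 × 46.9 × 290) = 38.70 mm.
M_n = T(d − a/2) = 447.37 kN × (365 − 19.35) mm = 154.63 kN·m.

M_n ≈ 155 kN·m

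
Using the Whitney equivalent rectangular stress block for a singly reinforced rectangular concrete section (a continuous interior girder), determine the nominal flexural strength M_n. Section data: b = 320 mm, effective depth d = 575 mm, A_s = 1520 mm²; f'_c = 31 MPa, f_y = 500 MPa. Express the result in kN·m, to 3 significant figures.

M_n ≈ 403 kN·m

T = A_s f_y = 1520 × 500 = 760000 N = 760 kN.
From C = T: a = T/(0.85 f'_c b) = 760000/(0.85 × 31 × 320) = 90.13 mm.
M_n = T(d − a/2) = 760 kN × (575 − 45.065) mm = 402.75 kN·m.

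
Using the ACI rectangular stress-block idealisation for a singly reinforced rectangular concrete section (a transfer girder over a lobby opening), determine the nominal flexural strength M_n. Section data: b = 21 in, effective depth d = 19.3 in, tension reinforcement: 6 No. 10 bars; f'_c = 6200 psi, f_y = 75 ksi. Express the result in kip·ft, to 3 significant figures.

A_s = 6 × 1.27 = 7.62 in².
T = A_s f_y = 7.62 × 75 = 571.5 kips.
a = T/(0.85 f'_c b) = 571.5/(0.85 × 6.2 × 21) = 5.164 in.
M_n = T(d − a/2) = 571.5 × (19.3 − 2.582) = 9554.3 kip·in = 9554.3/12 = 796.19 kip·ft.

M_n ≈ 796 kip·ft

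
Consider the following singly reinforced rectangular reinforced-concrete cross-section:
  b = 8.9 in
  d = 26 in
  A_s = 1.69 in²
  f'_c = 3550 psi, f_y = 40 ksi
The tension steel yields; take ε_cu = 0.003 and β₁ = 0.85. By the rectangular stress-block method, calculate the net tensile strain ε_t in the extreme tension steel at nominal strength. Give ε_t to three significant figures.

ε_t ≈ 0.0233

a = A_s f_y/(0.85 f'_c b) = 2.517 in.
β₁ = 0.85, so c = a/β₁ = 2.517/0.85 = 2.961 in.
From the linear strain diagram with ε_cu = 0.003: ε_t = 0.003 (d − c)/c = 0.003 × (26 − 2.961)/2.961 = 0.0233.
Since ε_t ≥ 0.005, the section is tension-controlled.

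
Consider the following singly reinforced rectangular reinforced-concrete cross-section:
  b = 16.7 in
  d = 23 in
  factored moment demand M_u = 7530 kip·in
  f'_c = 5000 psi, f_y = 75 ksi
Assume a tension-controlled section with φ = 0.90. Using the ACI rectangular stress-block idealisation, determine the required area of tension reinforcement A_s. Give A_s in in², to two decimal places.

M_n = M_u/φ = 7530/0.90 = 8366.67 kip·in.
From M_n = 0.85 f'_c a b (d − a/2):
a = d − √(d² − 2M_n/(0.85 f'_c b)) = 23 − √(23² − 2 × 8366.67/(0.85 × 5 × 16.7)) = 5.876 in.
A_s = 0.85 f'_c a b / f_y = 0.85 × 5 × 5.876 × 16.7 / 75 = 5.561 in².

A_s ≈ 5.56 in²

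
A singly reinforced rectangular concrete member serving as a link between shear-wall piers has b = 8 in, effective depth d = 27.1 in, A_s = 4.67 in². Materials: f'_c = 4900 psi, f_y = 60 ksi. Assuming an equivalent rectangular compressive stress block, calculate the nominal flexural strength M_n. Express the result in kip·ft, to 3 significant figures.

M_n ≈ 535 kip·ft

T = A_s f_y = 4.67 × 60 = 280.2 kips.
a = T/(0.85 f'_c b) = 280.2/(0.85 × 4.9 × 8) = 8.409 in.
M_n = T(d − a/2) = 280.2 × (27.1 − 4.2045) = 6415.3 kip·in = 6415.3/12 = 534.61 kip·ft.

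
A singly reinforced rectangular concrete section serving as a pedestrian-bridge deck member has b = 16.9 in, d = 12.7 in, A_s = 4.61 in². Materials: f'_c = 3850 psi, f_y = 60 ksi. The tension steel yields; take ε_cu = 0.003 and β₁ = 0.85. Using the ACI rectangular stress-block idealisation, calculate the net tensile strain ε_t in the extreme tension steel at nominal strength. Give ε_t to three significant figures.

a = A_s f_y/(0.85 f'_c b) = 5.001 in.
β₁ = 0.85, so c = a/β₁ = 5.001/0.85 = 5.884 in.
From the linear strain diagram with ε_cu = 0.003: ε_t = 0.003 (d − c)/c = 0.003 × (12.7 − 5.884)/5.884 = 0.00348.
ε_t < 0.004 — the section is over-reinforced for flexure under ACI limits.

ε_t ≈ 0.00348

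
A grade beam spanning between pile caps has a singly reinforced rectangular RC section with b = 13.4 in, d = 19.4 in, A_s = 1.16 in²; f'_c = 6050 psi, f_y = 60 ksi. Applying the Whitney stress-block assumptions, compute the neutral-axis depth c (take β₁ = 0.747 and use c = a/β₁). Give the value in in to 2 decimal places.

T = A_s f_y = 1.16 × 60 = 69.6 kips.
a = T/(0.85 f'_c b) = 69.6/(0.85 × 6.05 × 13.4) = 1.0100 in.
With β₁ = 0.747, c = a/β₁ = 1.0100/0.747 = 1.35 in.

c ≈ 1.35 in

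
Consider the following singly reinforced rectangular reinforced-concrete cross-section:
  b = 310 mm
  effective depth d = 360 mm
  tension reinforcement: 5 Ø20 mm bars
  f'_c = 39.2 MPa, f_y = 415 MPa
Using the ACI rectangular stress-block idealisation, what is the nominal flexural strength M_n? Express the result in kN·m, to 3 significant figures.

M_n ≈ 214 kN·m

A_s = 5 × 314 = 1570 mm².
T = A_s f_y = 1570 × 415 = 651550 N = 651.55 kN.
From C = T: a = T/(0.85 f'_c b) = 651550/(0.85 × 39.2 × 310) = 63.08 mm.
M_n = T(d − a/2) = 651.55 kN × (360 − 31.54) mm = 214.01 kN·m.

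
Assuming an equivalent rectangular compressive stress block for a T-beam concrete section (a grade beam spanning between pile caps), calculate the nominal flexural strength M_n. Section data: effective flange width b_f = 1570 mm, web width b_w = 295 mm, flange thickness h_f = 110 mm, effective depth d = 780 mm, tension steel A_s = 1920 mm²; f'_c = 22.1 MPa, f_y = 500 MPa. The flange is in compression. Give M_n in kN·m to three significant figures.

M_n ≈ 733 kN·m

Tension: T = A_s f_y = 1920 × 500 = 960000 N.
Try a within the flange: a = T/(0.85 f'_c b_f) = 960000/(0.85 × 22.1 × 1570) = 32.55 mm.
Since a = 32.55 ≤ h_f = 110 mm, the stress block lies entirely in the flange; analyse as a rectangular beam of width b_f.
M_n = T(d − a/2) = 960000 × (780 − 16.275) = 733.18 × 10⁶ N·mm.
M_n = 733.18 kN·m.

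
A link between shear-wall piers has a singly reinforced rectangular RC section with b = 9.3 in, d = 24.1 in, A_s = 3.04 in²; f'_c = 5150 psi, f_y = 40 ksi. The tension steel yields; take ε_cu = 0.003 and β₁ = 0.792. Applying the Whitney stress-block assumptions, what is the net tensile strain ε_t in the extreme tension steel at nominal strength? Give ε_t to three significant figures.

a = A_s f_y/(0.85 f'_c b) = 2.987 in.
β₁ = 0.792, so c = a/β₁ = 2.987/0.792 = 3.771 in.
From the linear strain diagram with ε_cu = 0.003: ε_t = 0.003 (d − c)/c = 0.003 × (24.1 − 3.771)/3.771 = 0.0162.
Since ε_t ≥ 0.005, the section is tension-controlled.

ε_t ≈ 0.0162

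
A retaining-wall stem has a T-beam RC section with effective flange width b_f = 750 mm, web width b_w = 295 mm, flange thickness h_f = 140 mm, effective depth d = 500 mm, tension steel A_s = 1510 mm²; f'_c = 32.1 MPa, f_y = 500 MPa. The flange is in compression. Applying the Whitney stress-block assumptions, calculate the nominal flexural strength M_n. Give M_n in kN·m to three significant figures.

Tension: T = A_s f_y = 1510 × 500 = 755000 N.
Try a within the flange: a = T/(0.85 f'_c b_f) = 755000/(0.85 × 32.1 × 750) = 36.89 mm.
Since a = 36.89 ≤ h_f = 140 mm, the stress block lies entirely in the flange; analyse as a rectangular beam of width b_f.
M_n = T(d − a/2) = 755000 × (500 − 18.445) = 363.57 × 10⁶ N·mm.
M_n = 363.57 kN·m.

M_n ≈ 364 kN·m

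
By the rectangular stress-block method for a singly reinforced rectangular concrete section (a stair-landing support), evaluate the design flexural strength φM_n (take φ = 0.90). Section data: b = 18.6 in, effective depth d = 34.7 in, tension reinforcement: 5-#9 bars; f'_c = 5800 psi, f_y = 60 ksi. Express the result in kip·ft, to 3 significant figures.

φM_n ≈ 744 kip·ft

A_s = 5 × 1 = 5 in².
T = A_s f_y = 5 × 60 = 300 kips.
a = T/(0.85 f'_c b) = 300/(0.85 × 5.8 × 18.6) = 3.272 in.
M_n = T(d − a/2) = 300 × (34.7 − 1.636) = 9919.2 kip·in = 9919.2/12 = 826.60 kip·ft.
φM_n = 0.90 × 826.60 = 743.94 kip·ft.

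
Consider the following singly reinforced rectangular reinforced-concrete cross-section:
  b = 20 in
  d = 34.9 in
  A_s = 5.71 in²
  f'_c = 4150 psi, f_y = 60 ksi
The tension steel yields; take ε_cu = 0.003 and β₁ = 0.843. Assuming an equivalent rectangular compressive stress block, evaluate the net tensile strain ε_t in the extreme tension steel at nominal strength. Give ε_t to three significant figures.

a = A_s f_y/(0.85 f'_c b) = 4.856 in.
β₁ = 0.843, so c = a/β₁ = 4.856/0.843 = 5.760 in.
From the linear strain diagram with ε_cu = 0.003: ε_t = 0.003 (d − c)/c = 0.003 × (34.9 − 5.760)/5.760 = 0.0152.
Since ε_t ≥ 0.005, the section is tension-controlled.

ε_t ≈ 0.0152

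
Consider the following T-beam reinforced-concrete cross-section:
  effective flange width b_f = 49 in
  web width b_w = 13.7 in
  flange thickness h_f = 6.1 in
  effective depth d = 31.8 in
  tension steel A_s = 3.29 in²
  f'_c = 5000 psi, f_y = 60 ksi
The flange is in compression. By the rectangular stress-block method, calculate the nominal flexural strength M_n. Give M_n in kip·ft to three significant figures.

Tension: T = A_s f_y = 3.29 × 60 = 197.4 kips.
Try a within the flange: a = T/(0.85 f'_c b_f) = 197.4/(0.85 × 5 × 49) = 0.948 in.
Since a = 0.948 ≤ h_f = 6.1 in, the stress block lies entirely in the flange; analyse as a rectangular beam of width b_f.
M_n = T(d − a/2) = 197.4 × (31.8 − 0.474) = 6183.8 kip·in.
M_n = 6183.8/12 = 515.32 kip·ft.

M_n ≈ 515 kip·ft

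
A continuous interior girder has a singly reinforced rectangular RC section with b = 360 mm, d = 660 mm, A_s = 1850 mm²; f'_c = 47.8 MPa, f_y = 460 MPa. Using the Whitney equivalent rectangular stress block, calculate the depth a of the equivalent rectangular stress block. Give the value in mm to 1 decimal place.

T = A_s f_y = 1850 × 460 = 851000 N = 851 kN.
Setting C = 0.85 f'_c a b equal to T: a = 851000/(0.85 × 47.8 × 360) = 58.2 mm.

a ≈ 58.2 mm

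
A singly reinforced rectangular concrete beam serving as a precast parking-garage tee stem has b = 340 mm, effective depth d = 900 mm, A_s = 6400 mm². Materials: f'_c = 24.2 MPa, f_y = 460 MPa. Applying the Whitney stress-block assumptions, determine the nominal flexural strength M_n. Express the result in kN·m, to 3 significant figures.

M_n ≈ 2030 kN·m

T = A_s f_y = 6400 × 460 = 2944000 N = 2944 kN.
From C = T: a = T/(0.85 f'_c b) = 2944000/(0.85 × 24.2 × 340) = 420.94 mm.
M_n = T(d − a/2) = 2944 kN × (900 − 210.47) mm = 2029.98 kN·m.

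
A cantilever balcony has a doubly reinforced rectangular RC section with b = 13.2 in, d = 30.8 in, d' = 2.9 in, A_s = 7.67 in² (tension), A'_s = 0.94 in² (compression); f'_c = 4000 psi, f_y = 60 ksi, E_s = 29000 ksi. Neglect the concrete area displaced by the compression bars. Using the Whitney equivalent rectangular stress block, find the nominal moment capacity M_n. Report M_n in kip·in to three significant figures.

Assume both steels yield.
a = (A_s − A'_s) f_y/(0.85 f'_c b) = (7.67 − 0.94) × 60/(0.85 × 4 × 13.2) = 8.997 in.
c = a/β₁ = 8.997/0.85 = 10.585 in; ε'_s = 0.003(c − d')/c = 0.0022 ≥ ε_y = 0.0021, so the compression steel yields.
M_n = (A_s − A'_s) f_y (d − a/2) + A'_s f_y (d − d') = 403.8 × (30.8 − 4.4985) + 56.4 × (30.8 − 2.9) = 10620.5 + 1573.6 = 12194.1 kip·in.

M_n ≈ 12200 kip·in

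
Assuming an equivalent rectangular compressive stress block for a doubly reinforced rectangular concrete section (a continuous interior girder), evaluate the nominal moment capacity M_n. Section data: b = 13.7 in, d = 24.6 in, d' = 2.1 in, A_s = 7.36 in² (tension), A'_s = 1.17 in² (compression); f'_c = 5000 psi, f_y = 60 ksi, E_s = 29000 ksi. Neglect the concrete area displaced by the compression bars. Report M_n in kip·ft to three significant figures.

M_n ≈ 794 kip·ft

Assume both steels yield.
a = (A_s − A'_s) f_y/(0.85 f'_c b) = (7.36 − 1.17) × 60/(0.85 × 5 × 13.7) = 6.379 in.
c = a/β₁ = 6.379/0.8 = 7.974 in; ε'_s = 0.003(c − d')/c = 0.0022 ≥ ε_y = 0.0021, so the compression steel yields.
M_n = (A_s − A'_s) f_y (d − a/2) + A'_s f_y (d − d') = 371.4 × (24.6 − 3.1895) + 70.2 × (24.6 − 2.1) = 7951.9 + 1579.5 = 9531.4 kip·in = 9531.4/12 = 794.28 kip·ft.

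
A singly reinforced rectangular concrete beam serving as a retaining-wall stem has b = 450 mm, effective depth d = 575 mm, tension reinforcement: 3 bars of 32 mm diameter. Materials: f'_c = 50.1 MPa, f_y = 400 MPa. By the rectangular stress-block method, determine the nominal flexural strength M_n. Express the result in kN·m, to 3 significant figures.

M_n ≈ 530 kN·m

A_s = 3 × 804 = 2412 mm².
T = A_s f_y = 2412 × 400 = 964800 N = 964.8 kN.
From C = T: a = T/(0.85 f'_c b) = 964800/(0.85 × 50.1 × 450) = 50.35 mm.
M_n = T(d − a/2) = 964.8 kN × (575 − 25.175) mm = 530.47 kN·m.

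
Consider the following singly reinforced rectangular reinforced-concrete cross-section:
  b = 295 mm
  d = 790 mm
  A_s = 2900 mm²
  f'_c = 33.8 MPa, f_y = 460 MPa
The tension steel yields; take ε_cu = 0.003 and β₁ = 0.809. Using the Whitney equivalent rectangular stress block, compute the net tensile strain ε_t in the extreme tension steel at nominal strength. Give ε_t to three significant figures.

ε_t ≈ 0.00918

a = A_s f_y/(0.85 f'_c b) = 157.40 mm.
β₁ = 0.809, so c = a/β₁ = 157.40/0.809 = 194.56 mm.
From the linear strain diagram with ε_cu = 0.003: ε_t = 0.003 (d − c)/c = 0.003 × (790 − 194.56)/194.56 = 0.00918.
Since ε_t ≥ 0.005, the section is tension-controlled.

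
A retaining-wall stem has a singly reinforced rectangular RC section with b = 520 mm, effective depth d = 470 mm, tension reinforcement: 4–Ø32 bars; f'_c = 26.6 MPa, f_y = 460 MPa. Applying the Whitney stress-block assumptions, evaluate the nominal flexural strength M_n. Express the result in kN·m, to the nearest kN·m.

M_n ≈ 602 kN·m

A_s = 4 × 804 = 3216 mm².
T = A_s f_y = 3216 × 460 = 1479360 N = 1479.36 kN.
From C = T: a = T/(0.85 f'_c b) = 1479360/(0.85 × 26.6 × 520) = 125.83 mm.
M_n = T(d − a/2) = 1479.36 kN × (470 − 62.915) mm = 602.23 kN·m.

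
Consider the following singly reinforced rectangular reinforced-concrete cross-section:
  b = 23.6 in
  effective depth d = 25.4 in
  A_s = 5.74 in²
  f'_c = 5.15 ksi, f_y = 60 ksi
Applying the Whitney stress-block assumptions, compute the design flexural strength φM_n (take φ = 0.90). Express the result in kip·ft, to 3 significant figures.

φM_n ≈ 613 kip·ft

T = A_s f_y = 5.74 × 60 = 344.4 kips.
a = T/(0.85 f'_c b) = 344.4/(0.85 × 5.15 × 23.6) = 3.334 in.
M_n = T(d − a/2) = 344.4 × (25.4 − 1.667) = 8173.6 kip·in = 8173.6/12 = 681.13 kip·ft.
φM_n = 0.90 × 681.13 = 613.02 kip·ft.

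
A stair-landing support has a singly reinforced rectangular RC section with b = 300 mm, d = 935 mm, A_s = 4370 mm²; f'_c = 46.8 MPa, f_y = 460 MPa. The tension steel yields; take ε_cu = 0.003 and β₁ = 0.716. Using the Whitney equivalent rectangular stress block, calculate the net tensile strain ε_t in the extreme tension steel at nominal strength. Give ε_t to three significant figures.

a = A_s f_y/(0.85 f'_c b) = 168.44 mm.
β₁ = 0.716, so c = a/β₁ = 168.44/0.716 = 235.25 mm.
From the linear strain diagram with ε_cu = 0.003: ε_t = 0.003 (d − c)/c = 0.003 × (935 − 235.25)/235.25 = 0.00892.
Since ε_t ≥ 0.005, the section is tension-controlled.

ε_t ≈ 0.00892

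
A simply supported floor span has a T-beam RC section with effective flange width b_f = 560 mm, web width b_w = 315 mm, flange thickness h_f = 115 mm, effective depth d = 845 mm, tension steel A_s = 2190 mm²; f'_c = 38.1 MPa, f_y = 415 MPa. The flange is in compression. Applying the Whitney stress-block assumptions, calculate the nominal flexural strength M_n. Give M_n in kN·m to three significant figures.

M_n ≈ 745 kN·m

Tension: T = A_s f_y = 2190 × 415 = 908850 N.
Try a within the flange: a = T/(0.85 f'_c b_f) = 908850/(0.85 × 38.1 × 560) = 50.11 mm.
Since a = 50.11 ≤ h_f = 115 mm, the stress block lies entirely in the flange; analyse as a rectangular beam of width b_f.
M_n = T(d − a/2) = 908850 × (845 − 25.055) = 745.21 × 10⁶ N·mm.
M_n = 745.21 kN·m.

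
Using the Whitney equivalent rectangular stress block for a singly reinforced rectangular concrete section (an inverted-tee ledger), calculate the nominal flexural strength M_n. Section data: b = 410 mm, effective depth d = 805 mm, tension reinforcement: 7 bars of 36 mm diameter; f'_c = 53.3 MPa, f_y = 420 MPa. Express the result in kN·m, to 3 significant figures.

A_s = 7 × 1018 = 7126 mm².
T = A_s f_y = 7126 × 420 = 2992920 N = 2992.92 kN.
From C = T: a = T/(0.85 f'_c b) = 2992920/(0.85 × 53.3 × 410) = 161.13 mm.
M_n = T(d − a/2) = 2992.92 kN × (805 − 80.565) mm = 2168.18 kN·m.

M_n ≈ 2170 kN·m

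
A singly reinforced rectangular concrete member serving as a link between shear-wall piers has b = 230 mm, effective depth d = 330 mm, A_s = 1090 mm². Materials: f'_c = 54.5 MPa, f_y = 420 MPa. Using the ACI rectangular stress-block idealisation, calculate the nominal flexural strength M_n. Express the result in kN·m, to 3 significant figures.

M_n ≈ 141 kN·m

T = A_s f_y = 1090 × 420 = 457800 N = 457.8 kN.
From C = T: a = T/(0.85 f'_c b) = 457800/(0.85 × 54.5 × 230) = 42.97 mm.
M_n = T(d − a/2) = 457.8 kN × (330 − 21.485) mm = 141.24 kN·m.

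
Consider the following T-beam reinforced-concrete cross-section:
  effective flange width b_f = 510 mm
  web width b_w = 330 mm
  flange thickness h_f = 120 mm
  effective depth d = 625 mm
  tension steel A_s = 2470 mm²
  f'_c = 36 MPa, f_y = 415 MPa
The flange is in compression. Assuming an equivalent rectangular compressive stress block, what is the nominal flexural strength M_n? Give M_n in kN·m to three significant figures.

Tension: T = A_s f_y = 2470 × 415 = 1025050 N.
Try a within the flange: a = T/(0.85 f'_c b_f) = 1025050/(0.85 × 36 × 510) = 65.68 mm.
Since a = 65.68 ≤ h_f = 120 mm, the stress block lies entirely in the flange; analyse as a rectangular beam of width b_f.
M_n = T(d − a/2) = 1025050 × (625 − 32.84) = 606.99 × 10⁶ N·mm.
M_n = 606.99 kN·m.

M_n ≈ 607 kN·m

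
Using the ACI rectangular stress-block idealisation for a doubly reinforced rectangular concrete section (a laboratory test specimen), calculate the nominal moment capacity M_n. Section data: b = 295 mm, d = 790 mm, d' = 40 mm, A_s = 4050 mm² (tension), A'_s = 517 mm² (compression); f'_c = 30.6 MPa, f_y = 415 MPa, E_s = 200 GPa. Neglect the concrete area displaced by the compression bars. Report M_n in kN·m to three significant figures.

M_n ≈ 1180 kN·m

Assume both tension and compression steel yield.
Net tension couple steel: A_s − A'_s = 3533 mm².
a = (A_s − A'_s) f_y / (0.85 f'_c b) = 1466195/(0.85 × 30.6 × 295) = 191.09 mm.
c = a/β₁ = 191.09/0.831 = 229.95 mm; ε'_s = 0.003(c − d')/c = 0.0025 ≥ f_y/E_s = 0.0021, so compression steel does yield.
M_n = (A_s − A'_s) f_y (d − a/2) + A'_s f_y (d − d') = [1466195 × (790 − 95.545) + 214555 × (790 − 40)] × 10⁻⁶ = 1018.21 + 160.92 = 1179.13 kN·m.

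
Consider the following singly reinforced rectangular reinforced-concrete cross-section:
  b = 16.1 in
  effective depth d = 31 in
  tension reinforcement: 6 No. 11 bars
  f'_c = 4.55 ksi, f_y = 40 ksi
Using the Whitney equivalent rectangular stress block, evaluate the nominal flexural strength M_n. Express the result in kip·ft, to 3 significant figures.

A_s = 6 × 1.56 = 9.36 in².
T = A_s f_y = 9.36 × 40 = 374.4 kips.
a = T/(0.85 f'_c b) = 374.4/(0.85 × 4.55 × 16.1) = 6.013 in.
M_n = T(d − a/2) = 374.4 × (31 − 3.0065) = 10480.8 kip·in = 10480.8/12 = 873.40 kip·ft.

M_n ≈ 873 kip·ft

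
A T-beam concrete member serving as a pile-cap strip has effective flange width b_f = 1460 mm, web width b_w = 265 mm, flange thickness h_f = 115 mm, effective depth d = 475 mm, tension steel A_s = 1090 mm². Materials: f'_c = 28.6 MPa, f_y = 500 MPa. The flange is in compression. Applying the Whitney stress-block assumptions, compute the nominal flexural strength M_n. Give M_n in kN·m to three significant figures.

Tension: T = A_s f_y = 1090 × 500 = 545000 N.
Try a within the flange: a = T/(0.85 f'_c b_f) = 545000/(0.85 × 28.6 × 1460) = 15.36 mm.
Since a = 15.36 ≤ h_f = 115 mm, the stress block lies entirely in the flange; analyse as a rectangular beam of width b_f.
M_n = T(d − a/2) = 545000 × (475 − 7.68) = 254.69 × 10⁶ N·mm.
M_n = 254.69 kN·m.

M_n ≈ 255 kN·m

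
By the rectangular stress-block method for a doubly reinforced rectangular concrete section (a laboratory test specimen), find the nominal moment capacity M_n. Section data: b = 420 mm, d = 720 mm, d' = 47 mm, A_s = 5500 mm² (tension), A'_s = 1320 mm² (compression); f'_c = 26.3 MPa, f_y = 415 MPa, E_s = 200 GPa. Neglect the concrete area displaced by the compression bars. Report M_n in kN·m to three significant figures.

Assume both tension and compression steel yield.
Net tension couple steel: A_s − A'_s = 4180 mm².
a = (A_s − A'_s) f_y / (0.85 f'_c b) = 1734700/(0.85 × 26.3 × 420) = 184.76 mm.
c = a/β₁ = 184.76/0.85 = 217.36 mm; ε'_s = 0.003(c − d')/c = 0.0024 ≥ f_y/E_s = 0.0021, so compression steel does yield.
M_n = (A_s − A'_s) f_y (d − a/2) + A'_s f_y (d − d') = [1734700 × (720 − 92.38) + 547800 × (720 − 47)] × 10⁻⁶ = 1088.73 + 368.67 = 1457.40 kN·m.

M_n ≈ 1460 kN·m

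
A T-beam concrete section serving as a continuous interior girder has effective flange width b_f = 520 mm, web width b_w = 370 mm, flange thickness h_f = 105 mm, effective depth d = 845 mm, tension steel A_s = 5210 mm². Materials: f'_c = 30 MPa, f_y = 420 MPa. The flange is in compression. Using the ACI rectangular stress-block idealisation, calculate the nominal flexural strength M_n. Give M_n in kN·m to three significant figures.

Tension: T = A_s f_y = 5210 × 420 = 2188200 N.
Try a within the flange: a = T/(0.85 f'_c b_f) = 2188200/(0.85 × 30 × 520) = 165.02 mm.
a = 165.02 > h_f = 105 mm: the block extends into the web. Split into flange-overhang and web parts.
C_f = 0.85 f'_c (b_f − b_w) h_f = 0.85 × 30 × (520 − 370) × 105 = 401625 N.
Remaining web compression depth: a_w = (T − C_f)/(0.85 f'_c b_w) = (2188200 − 401625)/(0.85 × 30 × 370) = 189.36 mm.
M_n = C_f(d − h_f/2) + (T − C_f)(d − a_w/2) = 401625 × (845 − 52.5) + 1786575 × (845 − 94.68) = 318.29 + 1340.50 = 1658.79 × 10⁶ N·mm.
M_n = 1658.79 kN·m.

M_n ≈ 1660 kN·m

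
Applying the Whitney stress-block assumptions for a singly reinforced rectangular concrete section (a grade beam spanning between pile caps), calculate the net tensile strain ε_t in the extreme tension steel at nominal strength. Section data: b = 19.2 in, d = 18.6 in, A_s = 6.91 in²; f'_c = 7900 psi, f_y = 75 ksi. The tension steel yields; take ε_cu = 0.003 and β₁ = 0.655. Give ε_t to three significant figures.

a = A_s f_y/(0.85 f'_c b) = 4.020 in.
β₁ = 0.655, so c = a/β₁ = 4.020/0.655 = 6.137 in.
From the linear strain diagram with ε_cu = 0.003: ε_t = 0.003 (d − c)/c = 0.003 × (18.6 − 6.137)/6.137 = 0.00609.
Since ε_t ≥ 0.005, the section is tension-controlled.

ε_t ≈ 0.00609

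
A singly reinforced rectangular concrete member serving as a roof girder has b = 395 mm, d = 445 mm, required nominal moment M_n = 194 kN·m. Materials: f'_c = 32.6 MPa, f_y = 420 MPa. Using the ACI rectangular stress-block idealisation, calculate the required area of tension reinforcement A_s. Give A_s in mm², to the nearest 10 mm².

A_s ≈ 1090 mm²

With M_n = 0.85 f'_c a b (d − a/2), solve the quadratic for a:
a = d − √(d² − 2M_n/(0.85 f'_c b)) = 445 − √(445² − 2 × 194×10⁶/(0.85 × 32.6 × 395)) = 41.79 mm.
A_s = 0.85 f'_c a b / f_y = 0.85 × 32.6 × 41.79 × 395 / 420 = 1089.1 mm².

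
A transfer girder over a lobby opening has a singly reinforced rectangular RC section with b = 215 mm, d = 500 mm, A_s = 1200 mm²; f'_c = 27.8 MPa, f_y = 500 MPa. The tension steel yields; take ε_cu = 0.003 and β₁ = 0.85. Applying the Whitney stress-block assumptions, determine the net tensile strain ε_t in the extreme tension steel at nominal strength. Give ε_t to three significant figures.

ε_t ≈ 0.00780

a = A_s f_y/(0.85 f'_c b) = 118.10 mm.
β₁ = 0.85, so c = a/β₁ = 118.10/0.85 = 138.94 mm.
From the linear strain diagram with ε_cu = 0.003: ε_t = 0.003 (d − c)/c = 0.003 × (500 − 138.94)/138.94 = 0.00780.
Since ε_t ≥ 0.005, the section is tension-controlled.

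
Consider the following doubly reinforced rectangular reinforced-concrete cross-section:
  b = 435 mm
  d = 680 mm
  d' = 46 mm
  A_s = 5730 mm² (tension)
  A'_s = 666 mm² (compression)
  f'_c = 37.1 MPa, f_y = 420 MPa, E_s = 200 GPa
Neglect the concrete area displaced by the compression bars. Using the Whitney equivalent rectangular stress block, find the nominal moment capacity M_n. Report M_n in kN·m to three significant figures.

Assume both tension and compression steel yield.
Net tension couple steel: A_s − A'_s = 5064 mm².
a = (A_s − A'_s) f_y / (0.85 f'_c b) = 2126880/(0.85 × 37.1 × 435) = 155.05 mm.
c = a/β₁ = 155.05/0.785 = 197.52 mm; ε'_s = 0.003(c − d')/c = 0.0023 ≥ f_y/E_s = 0.0021, so compression steel does yield.
M_n = (A_s − A'_s) f_y (d − a/2) + A'_s f_y (d − d') = [2126880 × (680 − 77.525) + 279720 × (680 − 46)] × 10⁻⁶ = 1281.39 + 177.34 = 1458.73 kN·m.

M_n ≈ 1460 kN·m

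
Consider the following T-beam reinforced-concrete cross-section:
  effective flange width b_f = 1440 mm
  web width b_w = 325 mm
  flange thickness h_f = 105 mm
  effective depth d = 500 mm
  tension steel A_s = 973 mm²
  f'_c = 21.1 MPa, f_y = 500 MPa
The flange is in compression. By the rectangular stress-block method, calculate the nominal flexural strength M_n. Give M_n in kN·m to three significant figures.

M_n ≈ 239 kN·m

Tension: T = A_s f_y = 973 × 500 = 486500 N.
Try a within the flange: a = T/(0.85 f'_c b_f) = 486500/(0.85 × 21.1 × 1440) = 18.84 mm.
Since a = 18.84 ≤ h_f = 105 mm, the stress block lies entirely in the flange; analyse as a rectangular beam of width b_f.
M_n = T(d − a/2) = 486500 × (500 − 9.42) = 238.67 × 10⁶ N·mm.
M_n = 238.67 kN·m.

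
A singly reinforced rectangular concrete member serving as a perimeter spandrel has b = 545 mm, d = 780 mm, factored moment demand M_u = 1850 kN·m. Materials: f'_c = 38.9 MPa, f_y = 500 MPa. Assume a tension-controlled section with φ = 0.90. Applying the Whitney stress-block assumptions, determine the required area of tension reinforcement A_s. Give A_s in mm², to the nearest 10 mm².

A_s ≈ 5890 mm²

M_n = M_u/φ = 1850/0.90 = 2055.56 kN·m.
With M_n = 0.85 f'_c a b (d − a/2), solve the quadratic for a:
a = d − √(d² − 2M_n/(0.85 f'_c b)) = 780 − √(780² − 2 × 2055.56×10⁶/(0.85 × 38.9 × 545)) = 163.35 mm.
A_s = 0.85 f'_c a b / f_y = 0.85 × 38.9 × 163.35 × 545 / 500 = 5887.3 mm².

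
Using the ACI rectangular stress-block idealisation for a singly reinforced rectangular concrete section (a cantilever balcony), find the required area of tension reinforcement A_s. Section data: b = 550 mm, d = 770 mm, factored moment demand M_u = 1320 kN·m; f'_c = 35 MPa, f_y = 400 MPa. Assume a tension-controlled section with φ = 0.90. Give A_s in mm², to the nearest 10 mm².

M_n = M_u/φ = 1320/0.90 = 1466.67 kN·m.
With M_n = 0.85 f'_c a b (d − a/2), solve the quadratic for a:
a = d − √(d² − 2M_n/(0.85 f'_c b)) = 770 − √(770² − 2 × 1466.67×10⁶/(0.85 × 35 × 550)) = 126.86 mm.
A_s = 0.85 f'_c a b / f_y = 0.85 × 35 × 126.86 × 550 / 400 = 5189.4 mm².

A_s ≈ 5190 mm²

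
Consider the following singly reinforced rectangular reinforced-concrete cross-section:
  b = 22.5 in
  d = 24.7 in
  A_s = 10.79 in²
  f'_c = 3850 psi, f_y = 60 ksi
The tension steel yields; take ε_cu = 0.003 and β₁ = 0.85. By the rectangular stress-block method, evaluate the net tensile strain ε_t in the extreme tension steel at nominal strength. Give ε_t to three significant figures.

ε_t ≈ 0.00416

a = A_s f_y/(0.85 f'_c b) = 8.792 in.
β₁ = 0.85, so c = a/β₁ = 8.792/0.85 = 10.344 in.
From the linear strain diagram with ε_cu = 0.003: ε_t = 0.003 (d − c)/c = 0.003 × (24.7 − 10.344)/10.344 = 0.00416.
ε_t is between 0.004 and 0.005 — transition zone.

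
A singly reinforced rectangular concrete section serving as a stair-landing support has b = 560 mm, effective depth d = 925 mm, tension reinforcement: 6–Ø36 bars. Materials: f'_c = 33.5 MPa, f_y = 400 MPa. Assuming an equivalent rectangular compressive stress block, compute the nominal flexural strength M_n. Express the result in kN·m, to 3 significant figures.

M_n ≈ 2070 kN·m

A_s = 6 × 1018 = 6108 mm².
T = A_s f_y = 6108 × 400 = 2443200 N = 2443.2 kN.
From C = T: a = T/(0.85 f'_c b) = 2443200/(0.85 × 33.5 × 560) = 153.22 mm.
M_n = T(d − a/2) = 2443.2 kN × (925 − 76.61) mm = 2072.79 kN·m.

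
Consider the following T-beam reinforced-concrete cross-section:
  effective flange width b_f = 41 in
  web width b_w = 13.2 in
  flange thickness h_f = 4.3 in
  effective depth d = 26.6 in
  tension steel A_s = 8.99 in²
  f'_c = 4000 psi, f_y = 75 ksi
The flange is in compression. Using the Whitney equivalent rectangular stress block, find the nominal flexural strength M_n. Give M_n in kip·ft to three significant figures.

M_n ≈ 1360 kip·ft

Tension: T = A_s f_y = 8.99 × 75 = 674.25 kips.
Try a within the flange: a = T/(0.85 f'_c b_f) = 674.25/(0.85 × 4 × 41) = 4.837 in.
a = 4.837 > h_f = 4.3 in: the block extends into the web. Split into flange-overhang and web parts.
C_f = 0.85 f'_c (b_f − b_w) h_f = 0.85 × 4 × (41 − 13.2) × 4.3 = 406.4 kips.
Remaining web compression depth: a_w = (T − C_f)/(0.85 f'_c b_w) = (674.25 − 406.4)/(0.85 × 4 × 13.2) = 5.968 in.
M_n = C_f(d − h_f/2) + (T − C_f)(d − a_w/2) = 406.4 × (26.6 − 2.15) + 267.85 × (26.6 − 2.984) = 9936.5 + 6325.5 = 16262.0 kip·in.
M_n = 16262.0/12 = 1355.17 kip·ft.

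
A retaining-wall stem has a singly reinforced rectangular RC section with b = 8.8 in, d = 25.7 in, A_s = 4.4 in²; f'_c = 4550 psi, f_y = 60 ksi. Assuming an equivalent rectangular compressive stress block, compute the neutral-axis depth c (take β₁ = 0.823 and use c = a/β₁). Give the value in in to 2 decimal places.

c ≈ 9.43 in

T = A_s f_y = 4.4 × 60 = 264 kips.
a = T/(0.85 f'_c b) = 264/(0.85 × 4.55 × 8.8) = 7.7569 in.
With β₁ = 0.823, c = a/β₁ = 7.7569/0.823 = 9.43 in.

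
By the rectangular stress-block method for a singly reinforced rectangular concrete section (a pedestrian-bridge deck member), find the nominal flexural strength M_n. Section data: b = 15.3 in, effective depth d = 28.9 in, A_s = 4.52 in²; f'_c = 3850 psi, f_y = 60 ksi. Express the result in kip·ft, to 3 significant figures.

M_n ≈ 592 kip·ft

T = A_s f_y = 4.52 × 60 = 271.2 kips.
a = T/(0.85 f'_c b) = 271.2/(0.85 × 3.85 × 15.3) = 5.416 in.
M_n = T(d − a/2) = 271.2 × (28.9 − 2.708) = 7103.3 kip·in = 7103.3/12 = 591.94 kip·ft.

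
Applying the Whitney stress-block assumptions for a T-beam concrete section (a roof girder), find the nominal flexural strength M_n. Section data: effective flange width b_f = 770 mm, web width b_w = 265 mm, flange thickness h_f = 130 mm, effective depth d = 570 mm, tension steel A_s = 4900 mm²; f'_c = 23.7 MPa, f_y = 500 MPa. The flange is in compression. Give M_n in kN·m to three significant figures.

Tension: T = A_s f_y = 4900 × 500 = 2450000 N.
Try a within the flange: a = T/(0.85 f'_c b_f) = 2450000/(0.85 × 23.7 × 770) = 157.95 mm.
a = 157.95 > h_f = 130 mm: the block extends into the web. Split into flange-overhang and web parts.
C_f = 0.85 f'_c (b_f − b_w) h_f = 0.85 × 23.7 × (770 − 265) × 130 = 1322519 N.
Remaining web compression depth: a_w = (T − C_f)/(0.85 f'_c b_w) = (2450000 − 1322519)/(0.85 × 23.7 × 265) = 211.20 mm.
M_n = C_f(d − h_f/2) + (T − C_f)(d − a_w/2) = 1322519 × (570 − 65) + 1127481 × (570 − 105.6) = 667.87 + 523.60 = 1191.47 × 10⁶ N·mm.
M_n = 1191.47 kN·m.

M_n ≈ 1190 kN·m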